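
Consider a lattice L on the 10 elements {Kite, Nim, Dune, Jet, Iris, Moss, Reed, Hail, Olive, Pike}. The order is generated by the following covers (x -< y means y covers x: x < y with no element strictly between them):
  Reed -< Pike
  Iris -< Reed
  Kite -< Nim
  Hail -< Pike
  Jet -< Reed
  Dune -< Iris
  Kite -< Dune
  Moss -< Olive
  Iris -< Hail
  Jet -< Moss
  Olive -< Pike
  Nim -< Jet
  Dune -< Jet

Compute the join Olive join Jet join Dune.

Olive

Common upper bounds of {Olive, Jet, Dune}: Olive, Pike.
The least among these is Olive.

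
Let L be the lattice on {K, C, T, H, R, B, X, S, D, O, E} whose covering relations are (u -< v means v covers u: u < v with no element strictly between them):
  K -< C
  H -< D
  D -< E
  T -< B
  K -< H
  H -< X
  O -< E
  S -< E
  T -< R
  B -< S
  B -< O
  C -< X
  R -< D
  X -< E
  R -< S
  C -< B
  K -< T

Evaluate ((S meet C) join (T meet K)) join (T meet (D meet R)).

S ∧ C = C
T ∧ K = K
C ∨ K = C
D ∧ R = R
T ∧ R = T
C ∨ T = B

B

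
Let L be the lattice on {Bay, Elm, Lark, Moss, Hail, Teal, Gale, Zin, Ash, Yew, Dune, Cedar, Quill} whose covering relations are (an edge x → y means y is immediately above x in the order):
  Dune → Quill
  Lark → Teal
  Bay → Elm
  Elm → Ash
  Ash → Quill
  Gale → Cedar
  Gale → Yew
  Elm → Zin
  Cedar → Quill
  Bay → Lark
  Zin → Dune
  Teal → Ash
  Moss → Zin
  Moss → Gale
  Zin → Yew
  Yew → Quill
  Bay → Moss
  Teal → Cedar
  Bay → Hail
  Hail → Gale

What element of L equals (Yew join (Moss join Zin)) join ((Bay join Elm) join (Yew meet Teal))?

Yew

Moss ∨ Zin = Zin
Yew ∨ Zin = Yew
Bay ∨ Elm = Elm
Yew ∧ Teal = Bay
Elm ∨ Bay = Elm
Yew ∨ Elm = Yew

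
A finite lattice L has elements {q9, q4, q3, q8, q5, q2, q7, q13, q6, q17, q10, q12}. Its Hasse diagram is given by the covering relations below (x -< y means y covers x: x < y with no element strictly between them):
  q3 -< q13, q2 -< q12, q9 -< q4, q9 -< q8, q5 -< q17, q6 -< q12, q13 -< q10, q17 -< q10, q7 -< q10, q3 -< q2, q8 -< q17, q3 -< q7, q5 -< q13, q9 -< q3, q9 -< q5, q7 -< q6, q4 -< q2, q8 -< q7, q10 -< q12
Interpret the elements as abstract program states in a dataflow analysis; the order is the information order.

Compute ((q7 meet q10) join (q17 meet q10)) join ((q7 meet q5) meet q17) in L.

q7 ∧ q10 = q7
q17 ∧ q10 = q17
q7 ∨ q17 = q10
q7 ∧ q5 = q9
q9 ∧ q17 = q9
q10 ∨ q9 = q10

q10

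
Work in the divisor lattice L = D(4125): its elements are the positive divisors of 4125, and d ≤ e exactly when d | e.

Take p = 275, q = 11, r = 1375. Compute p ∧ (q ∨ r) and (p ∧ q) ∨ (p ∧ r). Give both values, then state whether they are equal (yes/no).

275; 275; yes

q ∨ r = 1375, so p ∧ (q ∨ r) = 275 ∧ 1375 = 275.
p ∧ q = 11 and p ∧ r = 275, so (p ∧ q) ∨ (p ∧ r) = 11 ∨ 275 = 275.
Equal: yes.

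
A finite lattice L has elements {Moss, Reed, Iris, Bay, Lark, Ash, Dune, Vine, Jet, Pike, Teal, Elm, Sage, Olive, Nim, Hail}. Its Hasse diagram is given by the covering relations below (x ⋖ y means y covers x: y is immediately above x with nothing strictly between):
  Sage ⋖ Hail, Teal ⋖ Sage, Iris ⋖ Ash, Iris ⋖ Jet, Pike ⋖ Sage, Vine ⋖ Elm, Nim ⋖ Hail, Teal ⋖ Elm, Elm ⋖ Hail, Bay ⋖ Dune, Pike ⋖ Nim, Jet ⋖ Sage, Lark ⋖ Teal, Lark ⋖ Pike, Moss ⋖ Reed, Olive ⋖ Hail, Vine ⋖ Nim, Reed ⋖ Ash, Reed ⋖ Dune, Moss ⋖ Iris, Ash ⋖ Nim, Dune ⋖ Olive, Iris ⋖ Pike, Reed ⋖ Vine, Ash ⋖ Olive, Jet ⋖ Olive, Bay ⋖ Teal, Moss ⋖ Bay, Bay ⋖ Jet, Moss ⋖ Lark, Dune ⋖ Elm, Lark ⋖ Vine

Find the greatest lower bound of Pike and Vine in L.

Lark

Common lower bounds of {Pike, Vine}: Lark, Moss.
The greatest among these is Lark.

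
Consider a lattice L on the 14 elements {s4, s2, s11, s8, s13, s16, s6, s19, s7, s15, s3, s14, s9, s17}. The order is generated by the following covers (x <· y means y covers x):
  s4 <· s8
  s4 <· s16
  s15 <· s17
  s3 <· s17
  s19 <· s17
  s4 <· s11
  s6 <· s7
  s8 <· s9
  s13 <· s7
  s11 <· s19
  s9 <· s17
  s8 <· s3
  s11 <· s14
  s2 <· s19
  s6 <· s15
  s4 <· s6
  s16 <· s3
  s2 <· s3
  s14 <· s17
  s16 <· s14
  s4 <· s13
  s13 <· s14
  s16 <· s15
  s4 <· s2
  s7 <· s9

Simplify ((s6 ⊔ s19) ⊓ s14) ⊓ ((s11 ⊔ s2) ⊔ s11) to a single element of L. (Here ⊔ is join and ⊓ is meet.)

s11

s6 ∨ s19 = s17
s17 ∧ s14 = s14
s11 ∨ s2 = s19
s19 ∨ s11 = s19
s14 ∧ s19 = s11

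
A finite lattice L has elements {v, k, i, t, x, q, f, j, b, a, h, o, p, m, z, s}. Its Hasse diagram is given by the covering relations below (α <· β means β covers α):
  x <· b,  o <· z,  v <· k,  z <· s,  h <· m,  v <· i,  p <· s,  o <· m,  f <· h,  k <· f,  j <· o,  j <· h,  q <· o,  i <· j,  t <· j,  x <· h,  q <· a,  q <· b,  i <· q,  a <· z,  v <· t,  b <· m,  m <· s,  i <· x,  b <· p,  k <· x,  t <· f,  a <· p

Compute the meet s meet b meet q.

q

Common lower bounds of {s, b, q}: i, q, v.
The greatest among these is q.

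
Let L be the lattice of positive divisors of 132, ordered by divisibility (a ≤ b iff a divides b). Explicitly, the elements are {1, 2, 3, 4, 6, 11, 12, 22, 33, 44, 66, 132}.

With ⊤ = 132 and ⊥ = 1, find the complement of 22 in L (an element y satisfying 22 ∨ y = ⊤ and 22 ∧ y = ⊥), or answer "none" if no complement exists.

For every candidate y, either 22 ∨ y ≠ 132 or 22 ∧ y ≠ 1; no complement exists.

none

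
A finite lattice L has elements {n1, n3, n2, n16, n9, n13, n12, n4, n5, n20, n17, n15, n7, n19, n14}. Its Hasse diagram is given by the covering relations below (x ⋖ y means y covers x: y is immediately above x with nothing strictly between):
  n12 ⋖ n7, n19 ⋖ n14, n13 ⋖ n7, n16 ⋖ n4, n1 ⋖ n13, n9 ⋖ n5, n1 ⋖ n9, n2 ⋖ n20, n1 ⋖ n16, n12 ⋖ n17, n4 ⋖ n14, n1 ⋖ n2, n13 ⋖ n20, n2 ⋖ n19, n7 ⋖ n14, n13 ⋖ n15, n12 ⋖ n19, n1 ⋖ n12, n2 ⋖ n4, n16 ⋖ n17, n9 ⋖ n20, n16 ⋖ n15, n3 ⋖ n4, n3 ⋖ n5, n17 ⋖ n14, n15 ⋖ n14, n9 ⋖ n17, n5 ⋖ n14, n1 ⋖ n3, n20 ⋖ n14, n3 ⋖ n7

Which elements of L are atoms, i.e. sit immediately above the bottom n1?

The atoms are exactly the elements that cover n1: n12, n13, n16, n2, n3, n9.

n12, n13, n16, n2, n3, n9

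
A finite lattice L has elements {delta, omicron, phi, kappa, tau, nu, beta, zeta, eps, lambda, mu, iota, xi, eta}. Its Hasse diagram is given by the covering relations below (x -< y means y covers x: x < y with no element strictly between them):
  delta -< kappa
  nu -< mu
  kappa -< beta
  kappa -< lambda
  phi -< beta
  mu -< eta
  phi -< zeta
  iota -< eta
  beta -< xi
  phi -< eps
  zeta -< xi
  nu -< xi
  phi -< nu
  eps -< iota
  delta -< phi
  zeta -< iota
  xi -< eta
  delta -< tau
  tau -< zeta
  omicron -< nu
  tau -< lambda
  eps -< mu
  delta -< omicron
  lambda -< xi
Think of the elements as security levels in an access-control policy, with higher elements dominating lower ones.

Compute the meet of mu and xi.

Common lower bounds of {mu, xi}: delta, nu, omicron, phi.
The greatest among these is nu.

nu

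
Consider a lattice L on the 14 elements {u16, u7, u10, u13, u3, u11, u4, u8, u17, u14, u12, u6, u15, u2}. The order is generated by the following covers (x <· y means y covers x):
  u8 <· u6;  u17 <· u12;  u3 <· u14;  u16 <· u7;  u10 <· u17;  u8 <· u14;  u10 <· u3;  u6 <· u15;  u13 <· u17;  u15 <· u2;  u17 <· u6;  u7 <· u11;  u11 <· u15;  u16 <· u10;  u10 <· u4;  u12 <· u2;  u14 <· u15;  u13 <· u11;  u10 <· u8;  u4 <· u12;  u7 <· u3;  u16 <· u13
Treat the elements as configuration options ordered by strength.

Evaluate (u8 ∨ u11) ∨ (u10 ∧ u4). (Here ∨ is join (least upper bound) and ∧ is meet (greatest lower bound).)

u15

u8 ∨ u11 = u15
u10 ∧ u4 = u10
u15 ∨ u10 = u15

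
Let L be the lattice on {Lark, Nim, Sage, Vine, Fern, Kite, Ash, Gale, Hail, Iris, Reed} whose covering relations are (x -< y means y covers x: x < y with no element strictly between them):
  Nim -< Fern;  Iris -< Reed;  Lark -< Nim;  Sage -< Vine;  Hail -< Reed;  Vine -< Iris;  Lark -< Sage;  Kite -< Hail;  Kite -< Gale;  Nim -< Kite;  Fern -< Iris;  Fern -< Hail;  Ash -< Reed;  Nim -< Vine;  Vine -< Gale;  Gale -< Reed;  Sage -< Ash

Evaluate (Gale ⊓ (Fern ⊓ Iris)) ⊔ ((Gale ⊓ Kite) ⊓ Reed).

Fern ∧ Iris = Fern
Gale ∧ Fern = Nim
Gale ∧ Kite = Kite
Kite ∧ Reed = Kite
Nim ∨ Kite = Kite

Kite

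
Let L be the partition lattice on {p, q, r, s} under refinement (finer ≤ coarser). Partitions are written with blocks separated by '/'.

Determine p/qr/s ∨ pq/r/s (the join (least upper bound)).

pqr/s

The join of p/qr/s and pq/r/s merges any blocks that overlap across the partitions, giving pqr/s.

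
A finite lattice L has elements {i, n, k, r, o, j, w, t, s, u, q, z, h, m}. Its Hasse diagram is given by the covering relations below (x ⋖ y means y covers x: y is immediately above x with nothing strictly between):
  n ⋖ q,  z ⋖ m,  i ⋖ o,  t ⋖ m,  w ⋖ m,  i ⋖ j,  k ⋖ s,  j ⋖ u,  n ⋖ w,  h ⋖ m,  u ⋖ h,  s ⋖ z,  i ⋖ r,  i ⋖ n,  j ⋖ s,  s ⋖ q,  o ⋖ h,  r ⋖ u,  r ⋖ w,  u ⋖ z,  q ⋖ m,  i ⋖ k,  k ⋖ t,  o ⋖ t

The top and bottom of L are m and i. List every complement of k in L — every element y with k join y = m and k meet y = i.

Need y with k ∨ y = m and k ∧ y = i.
Checking each element gives: h, w.

h, w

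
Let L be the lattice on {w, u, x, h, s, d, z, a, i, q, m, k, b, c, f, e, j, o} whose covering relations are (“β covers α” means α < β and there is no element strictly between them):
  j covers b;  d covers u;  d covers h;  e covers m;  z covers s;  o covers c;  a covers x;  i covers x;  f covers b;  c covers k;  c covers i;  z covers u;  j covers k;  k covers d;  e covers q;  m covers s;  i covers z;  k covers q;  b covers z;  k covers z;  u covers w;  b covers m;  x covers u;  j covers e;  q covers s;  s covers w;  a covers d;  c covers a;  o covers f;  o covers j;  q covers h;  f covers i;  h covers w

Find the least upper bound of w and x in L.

Common upper bounds of {w, x}: a, c, f, i, o, x.
The least among these is x.

x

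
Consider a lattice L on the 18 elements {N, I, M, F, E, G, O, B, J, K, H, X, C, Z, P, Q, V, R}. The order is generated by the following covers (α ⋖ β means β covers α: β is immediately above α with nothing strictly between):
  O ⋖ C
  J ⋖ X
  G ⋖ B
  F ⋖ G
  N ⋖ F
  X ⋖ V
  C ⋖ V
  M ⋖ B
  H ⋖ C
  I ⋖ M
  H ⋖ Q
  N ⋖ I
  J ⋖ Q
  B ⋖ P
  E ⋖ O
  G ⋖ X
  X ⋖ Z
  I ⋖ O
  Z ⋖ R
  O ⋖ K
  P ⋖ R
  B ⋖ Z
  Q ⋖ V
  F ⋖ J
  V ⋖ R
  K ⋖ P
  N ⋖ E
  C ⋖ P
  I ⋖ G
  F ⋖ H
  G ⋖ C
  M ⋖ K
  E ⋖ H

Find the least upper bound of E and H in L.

H

Common upper bounds of {E, H}: C, H, P, Q, R, V.
The least among these is H.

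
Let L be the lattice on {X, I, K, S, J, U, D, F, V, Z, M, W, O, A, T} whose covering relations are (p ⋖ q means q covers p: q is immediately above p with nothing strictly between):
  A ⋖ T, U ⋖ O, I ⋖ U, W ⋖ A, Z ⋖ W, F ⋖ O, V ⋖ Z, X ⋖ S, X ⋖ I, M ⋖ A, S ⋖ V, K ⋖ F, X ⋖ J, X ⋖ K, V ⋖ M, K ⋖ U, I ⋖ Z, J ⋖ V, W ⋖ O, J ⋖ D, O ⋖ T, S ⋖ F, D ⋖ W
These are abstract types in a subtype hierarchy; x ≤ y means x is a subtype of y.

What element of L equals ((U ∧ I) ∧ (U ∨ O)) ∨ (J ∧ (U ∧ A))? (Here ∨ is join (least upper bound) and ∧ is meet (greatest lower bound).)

U ∧ I = I
U ∨ O = O
I ∧ O = I
U ∧ A = I
J ∧ I = X
I ∨ X = I

I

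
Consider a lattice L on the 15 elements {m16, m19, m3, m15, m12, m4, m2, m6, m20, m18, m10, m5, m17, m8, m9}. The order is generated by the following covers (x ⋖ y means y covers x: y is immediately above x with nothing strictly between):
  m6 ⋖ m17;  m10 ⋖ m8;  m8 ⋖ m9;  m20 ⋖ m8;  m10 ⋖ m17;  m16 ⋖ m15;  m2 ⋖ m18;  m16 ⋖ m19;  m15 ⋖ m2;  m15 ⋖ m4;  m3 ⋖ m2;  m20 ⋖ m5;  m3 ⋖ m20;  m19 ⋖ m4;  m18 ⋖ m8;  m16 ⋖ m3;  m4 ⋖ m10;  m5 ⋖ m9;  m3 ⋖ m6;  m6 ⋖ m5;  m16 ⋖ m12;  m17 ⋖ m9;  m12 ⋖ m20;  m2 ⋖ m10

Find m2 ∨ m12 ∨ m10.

m8

Common upper bounds of {m2, m12, m10}: m8, m9.
The least among these is m8.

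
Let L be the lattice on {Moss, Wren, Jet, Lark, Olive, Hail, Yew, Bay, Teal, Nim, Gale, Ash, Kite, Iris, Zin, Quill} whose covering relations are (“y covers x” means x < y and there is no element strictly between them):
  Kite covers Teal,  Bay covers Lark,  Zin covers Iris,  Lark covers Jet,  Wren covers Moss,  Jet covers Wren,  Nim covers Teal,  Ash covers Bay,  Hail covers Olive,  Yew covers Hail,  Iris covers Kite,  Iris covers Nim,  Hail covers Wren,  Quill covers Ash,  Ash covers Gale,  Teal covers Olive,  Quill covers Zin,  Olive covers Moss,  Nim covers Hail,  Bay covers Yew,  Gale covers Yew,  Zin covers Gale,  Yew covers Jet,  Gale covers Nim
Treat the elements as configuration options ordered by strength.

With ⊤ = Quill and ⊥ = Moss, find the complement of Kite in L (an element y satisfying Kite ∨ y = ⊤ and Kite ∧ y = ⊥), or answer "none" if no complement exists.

Need y with Kite ∨ y = Quill and Kite ∧ y = Moss.
Checking each element gives: Lark.

Lark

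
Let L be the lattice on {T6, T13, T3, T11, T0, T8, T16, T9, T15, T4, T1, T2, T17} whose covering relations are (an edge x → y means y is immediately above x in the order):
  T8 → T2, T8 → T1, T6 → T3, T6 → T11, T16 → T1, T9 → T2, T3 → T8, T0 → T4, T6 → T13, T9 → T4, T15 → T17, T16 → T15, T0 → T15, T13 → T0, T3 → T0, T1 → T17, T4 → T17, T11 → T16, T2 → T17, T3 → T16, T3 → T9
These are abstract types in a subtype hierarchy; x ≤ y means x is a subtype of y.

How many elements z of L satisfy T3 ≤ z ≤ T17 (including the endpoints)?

The interval [T3, T17] = {T0, T1, T15, T16, T17, T2, T3, T4, T8, T9}, which has 10 elements.

10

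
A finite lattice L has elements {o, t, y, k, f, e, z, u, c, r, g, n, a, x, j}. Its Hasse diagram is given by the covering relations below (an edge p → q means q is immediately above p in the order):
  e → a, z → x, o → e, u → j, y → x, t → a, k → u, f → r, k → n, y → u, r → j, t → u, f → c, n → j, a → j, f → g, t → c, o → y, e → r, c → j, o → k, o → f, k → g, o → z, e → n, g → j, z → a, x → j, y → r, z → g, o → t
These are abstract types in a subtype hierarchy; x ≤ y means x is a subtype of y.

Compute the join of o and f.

f

Common upper bounds of {o, f}: c, f, g, j, r.
The least among these is f.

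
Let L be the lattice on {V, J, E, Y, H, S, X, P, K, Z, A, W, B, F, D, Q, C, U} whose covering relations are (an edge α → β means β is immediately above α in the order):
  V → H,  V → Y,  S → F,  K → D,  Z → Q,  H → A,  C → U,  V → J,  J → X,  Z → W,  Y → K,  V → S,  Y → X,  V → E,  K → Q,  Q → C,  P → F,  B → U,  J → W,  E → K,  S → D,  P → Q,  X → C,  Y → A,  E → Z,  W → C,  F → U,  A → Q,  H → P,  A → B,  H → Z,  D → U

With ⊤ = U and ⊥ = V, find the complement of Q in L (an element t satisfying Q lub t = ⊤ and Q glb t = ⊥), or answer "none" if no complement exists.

S

Need t with Q ∨ t = U and Q ∧ t = V.
Checking each element gives: S.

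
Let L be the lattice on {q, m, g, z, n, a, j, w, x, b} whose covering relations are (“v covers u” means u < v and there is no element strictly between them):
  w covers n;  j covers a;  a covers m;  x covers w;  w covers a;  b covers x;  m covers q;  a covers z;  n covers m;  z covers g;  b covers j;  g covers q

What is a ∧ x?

a

Common lower bounds of {a, x}: a, g, m, q, z.
The greatest among these is a.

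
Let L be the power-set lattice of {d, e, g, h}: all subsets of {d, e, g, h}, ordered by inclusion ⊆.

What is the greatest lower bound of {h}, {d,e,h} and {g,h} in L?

{h}

Under ⊆, meet is intersection: {h} ∩ {d,e,h} ∩ {g,h} = {h}.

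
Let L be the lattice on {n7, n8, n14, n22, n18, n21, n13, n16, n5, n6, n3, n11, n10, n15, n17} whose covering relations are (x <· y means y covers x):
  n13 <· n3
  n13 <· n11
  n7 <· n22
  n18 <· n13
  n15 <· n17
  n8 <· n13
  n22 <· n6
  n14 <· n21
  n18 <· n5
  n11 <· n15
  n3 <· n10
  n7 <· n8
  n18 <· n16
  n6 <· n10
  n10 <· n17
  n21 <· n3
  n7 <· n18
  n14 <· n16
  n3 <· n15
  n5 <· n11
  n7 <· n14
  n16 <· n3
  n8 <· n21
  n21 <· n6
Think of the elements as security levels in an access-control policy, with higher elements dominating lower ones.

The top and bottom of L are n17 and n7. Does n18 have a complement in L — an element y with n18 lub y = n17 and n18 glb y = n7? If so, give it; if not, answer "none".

none

For every candidate y, either n18 ∨ y ≠ n17 or n18 ∧ y ≠ n7; no complement exists.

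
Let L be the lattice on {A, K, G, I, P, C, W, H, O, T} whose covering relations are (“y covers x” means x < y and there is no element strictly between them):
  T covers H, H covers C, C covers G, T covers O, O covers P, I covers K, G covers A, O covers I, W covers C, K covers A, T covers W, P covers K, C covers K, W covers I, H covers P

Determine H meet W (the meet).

Common lower bounds of {H, W}: A, C, G, K.
The greatest among these is C.

C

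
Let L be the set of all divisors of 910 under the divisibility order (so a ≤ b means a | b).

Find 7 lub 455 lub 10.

Common upper bounds of {7, 455, 10}: 910.
The least among these is 910.

910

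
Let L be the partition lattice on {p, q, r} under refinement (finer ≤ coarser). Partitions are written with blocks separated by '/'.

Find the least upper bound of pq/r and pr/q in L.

The join of pq/r and pr/q merges any blocks that overlap across the partitions, giving pqr.

pqr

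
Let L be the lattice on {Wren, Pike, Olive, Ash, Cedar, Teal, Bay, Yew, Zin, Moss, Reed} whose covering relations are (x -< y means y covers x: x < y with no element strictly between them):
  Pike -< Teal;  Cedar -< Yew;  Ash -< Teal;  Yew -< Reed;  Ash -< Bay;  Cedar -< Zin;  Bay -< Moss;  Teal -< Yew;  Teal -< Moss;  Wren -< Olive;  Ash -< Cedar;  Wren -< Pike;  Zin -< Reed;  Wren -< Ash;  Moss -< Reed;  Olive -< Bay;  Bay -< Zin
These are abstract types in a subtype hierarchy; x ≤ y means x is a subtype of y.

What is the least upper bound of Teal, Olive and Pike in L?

Moss

Common upper bounds of {Teal, Olive, Pike}: Moss, Reed.
The least among these is Moss.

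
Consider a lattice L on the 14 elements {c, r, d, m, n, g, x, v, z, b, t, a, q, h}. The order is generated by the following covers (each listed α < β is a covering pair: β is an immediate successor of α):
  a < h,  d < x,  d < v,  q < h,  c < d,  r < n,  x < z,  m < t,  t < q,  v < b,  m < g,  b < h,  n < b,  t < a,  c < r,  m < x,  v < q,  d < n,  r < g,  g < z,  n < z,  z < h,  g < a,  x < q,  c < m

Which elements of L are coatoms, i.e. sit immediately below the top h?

a, b, q, z

The coatoms are exactly the elements covered by h: a, b, q, z.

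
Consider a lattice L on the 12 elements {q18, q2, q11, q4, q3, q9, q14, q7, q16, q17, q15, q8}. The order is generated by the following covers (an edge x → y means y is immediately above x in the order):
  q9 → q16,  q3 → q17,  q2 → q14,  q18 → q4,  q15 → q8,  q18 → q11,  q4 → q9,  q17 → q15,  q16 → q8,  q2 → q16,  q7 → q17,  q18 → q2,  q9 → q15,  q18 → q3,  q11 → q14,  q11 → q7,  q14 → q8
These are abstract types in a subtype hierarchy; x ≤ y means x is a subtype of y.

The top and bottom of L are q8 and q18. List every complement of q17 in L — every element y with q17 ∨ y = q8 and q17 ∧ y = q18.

q16, q2

Need y with q17 ∨ y = q8 and q17 ∧ y = q18.
Checking each element gives: q16, q2.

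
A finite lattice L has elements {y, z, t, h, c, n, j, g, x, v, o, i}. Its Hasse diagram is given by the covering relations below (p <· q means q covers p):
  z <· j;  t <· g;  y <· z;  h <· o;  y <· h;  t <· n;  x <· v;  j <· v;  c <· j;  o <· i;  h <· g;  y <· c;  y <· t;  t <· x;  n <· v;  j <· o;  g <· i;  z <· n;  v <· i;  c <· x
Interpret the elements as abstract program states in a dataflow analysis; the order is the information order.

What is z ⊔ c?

j

Common upper bounds of {z, c}: i, j, o, v.
The least among these is j.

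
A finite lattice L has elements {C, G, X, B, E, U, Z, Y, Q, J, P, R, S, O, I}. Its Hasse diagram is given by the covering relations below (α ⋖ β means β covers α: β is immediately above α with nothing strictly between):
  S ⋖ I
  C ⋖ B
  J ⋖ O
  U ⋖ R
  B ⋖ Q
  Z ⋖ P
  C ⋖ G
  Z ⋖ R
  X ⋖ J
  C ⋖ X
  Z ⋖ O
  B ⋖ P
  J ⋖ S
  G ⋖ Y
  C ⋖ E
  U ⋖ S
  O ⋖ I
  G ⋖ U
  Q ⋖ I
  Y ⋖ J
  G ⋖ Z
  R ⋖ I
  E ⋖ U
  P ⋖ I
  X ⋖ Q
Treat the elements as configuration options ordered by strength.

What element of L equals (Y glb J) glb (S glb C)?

C

Y ∧ J = Y
S ∧ C = C
Y ∧ C = C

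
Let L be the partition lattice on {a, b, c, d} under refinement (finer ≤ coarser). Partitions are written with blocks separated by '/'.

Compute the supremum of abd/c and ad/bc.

The join of abd/c and ad/bc merges any blocks that overlap across the partitions, giving abcd.

abcd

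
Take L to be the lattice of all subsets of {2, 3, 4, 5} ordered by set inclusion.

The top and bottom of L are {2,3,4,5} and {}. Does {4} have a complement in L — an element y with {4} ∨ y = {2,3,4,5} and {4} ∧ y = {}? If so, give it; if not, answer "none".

{2,3,5}

Need y with {4} ∨ y = {2,3,4,5} and {4} ∧ y = {}.
Checking each element gives: {2,3,5}.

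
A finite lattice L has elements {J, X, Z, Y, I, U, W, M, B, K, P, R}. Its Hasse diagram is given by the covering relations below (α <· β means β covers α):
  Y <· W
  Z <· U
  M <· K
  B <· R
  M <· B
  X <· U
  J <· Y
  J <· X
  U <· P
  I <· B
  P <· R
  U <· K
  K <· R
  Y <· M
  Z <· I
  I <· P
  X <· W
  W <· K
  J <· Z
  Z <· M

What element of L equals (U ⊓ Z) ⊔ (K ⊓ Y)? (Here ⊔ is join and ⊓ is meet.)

U ∧ Z = Z
K ∧ Y = Y
Z ∨ Y = M

M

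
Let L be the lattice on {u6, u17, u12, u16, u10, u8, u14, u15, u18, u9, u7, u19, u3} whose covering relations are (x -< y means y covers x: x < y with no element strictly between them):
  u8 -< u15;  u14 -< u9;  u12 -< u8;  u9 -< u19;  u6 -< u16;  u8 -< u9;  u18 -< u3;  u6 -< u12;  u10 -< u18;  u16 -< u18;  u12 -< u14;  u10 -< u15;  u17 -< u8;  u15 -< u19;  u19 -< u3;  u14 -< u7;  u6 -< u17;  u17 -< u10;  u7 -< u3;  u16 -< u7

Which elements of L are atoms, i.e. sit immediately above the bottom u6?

The atoms are exactly the elements that cover u6: u12, u16, u17.

u12, u16, u17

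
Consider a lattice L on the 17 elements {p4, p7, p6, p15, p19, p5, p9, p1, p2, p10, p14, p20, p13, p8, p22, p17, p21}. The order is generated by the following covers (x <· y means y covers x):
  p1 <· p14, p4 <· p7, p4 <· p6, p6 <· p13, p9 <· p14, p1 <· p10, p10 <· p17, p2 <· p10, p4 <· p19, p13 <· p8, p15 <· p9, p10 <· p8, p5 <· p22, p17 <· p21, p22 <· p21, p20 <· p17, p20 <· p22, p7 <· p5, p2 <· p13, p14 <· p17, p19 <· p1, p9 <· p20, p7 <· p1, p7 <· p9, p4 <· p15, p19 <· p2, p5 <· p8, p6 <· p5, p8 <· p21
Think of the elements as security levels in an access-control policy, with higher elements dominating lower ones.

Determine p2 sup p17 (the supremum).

p17

Common upper bounds of {p2, p17}: p17, p21.
The least among these is p17.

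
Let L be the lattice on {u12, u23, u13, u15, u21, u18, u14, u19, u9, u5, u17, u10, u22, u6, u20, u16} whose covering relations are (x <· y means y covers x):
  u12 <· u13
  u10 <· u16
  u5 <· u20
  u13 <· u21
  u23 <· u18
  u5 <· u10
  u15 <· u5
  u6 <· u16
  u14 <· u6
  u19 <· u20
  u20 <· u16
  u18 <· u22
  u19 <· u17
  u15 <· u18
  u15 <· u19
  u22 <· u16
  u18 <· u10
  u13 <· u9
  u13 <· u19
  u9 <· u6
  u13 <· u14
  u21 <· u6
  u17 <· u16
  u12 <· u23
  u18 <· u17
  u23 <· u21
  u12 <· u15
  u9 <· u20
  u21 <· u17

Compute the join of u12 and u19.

Common upper bounds of {u12, u19}: u16, u17, u19, u20.
The least among these is u19.

u19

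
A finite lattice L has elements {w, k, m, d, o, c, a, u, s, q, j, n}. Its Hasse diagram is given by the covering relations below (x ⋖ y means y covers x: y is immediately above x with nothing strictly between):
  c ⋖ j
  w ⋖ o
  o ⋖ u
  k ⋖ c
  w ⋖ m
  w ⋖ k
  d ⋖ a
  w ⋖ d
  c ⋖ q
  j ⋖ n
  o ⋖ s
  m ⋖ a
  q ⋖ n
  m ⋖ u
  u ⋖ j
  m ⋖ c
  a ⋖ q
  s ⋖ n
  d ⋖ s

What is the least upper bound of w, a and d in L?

Common upper bounds of {w, a, d}: a, n, q.
The least among these is a.

a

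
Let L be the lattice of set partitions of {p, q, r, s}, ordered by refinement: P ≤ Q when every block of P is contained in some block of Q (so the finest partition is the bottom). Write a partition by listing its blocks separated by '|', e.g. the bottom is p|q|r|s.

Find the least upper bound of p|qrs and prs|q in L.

pqrs

Common upper bounds of {p|qrs, prs|q}: pqrs.
The least among these is pqrs.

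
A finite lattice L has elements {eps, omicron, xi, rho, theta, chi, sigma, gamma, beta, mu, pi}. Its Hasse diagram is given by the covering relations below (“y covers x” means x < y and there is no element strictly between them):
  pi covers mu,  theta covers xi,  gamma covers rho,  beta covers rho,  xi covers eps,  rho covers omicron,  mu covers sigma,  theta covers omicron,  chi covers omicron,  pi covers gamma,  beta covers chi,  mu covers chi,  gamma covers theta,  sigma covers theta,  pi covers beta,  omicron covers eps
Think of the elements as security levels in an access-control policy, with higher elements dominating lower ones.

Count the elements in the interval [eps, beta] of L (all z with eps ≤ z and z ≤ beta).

The interval [eps, beta] = {beta, chi, eps, omicron, rho}, which has 5 elements.

5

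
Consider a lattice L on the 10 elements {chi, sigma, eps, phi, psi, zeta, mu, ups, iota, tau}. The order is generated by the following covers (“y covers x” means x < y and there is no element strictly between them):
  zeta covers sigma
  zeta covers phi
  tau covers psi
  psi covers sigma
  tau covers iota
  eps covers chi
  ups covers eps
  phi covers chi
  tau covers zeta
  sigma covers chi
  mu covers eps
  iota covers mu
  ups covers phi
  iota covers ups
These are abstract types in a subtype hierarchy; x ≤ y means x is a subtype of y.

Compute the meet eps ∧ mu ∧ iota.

Common lower bounds of {eps, mu, iota}: chi, eps.
The greatest among these is eps.

eps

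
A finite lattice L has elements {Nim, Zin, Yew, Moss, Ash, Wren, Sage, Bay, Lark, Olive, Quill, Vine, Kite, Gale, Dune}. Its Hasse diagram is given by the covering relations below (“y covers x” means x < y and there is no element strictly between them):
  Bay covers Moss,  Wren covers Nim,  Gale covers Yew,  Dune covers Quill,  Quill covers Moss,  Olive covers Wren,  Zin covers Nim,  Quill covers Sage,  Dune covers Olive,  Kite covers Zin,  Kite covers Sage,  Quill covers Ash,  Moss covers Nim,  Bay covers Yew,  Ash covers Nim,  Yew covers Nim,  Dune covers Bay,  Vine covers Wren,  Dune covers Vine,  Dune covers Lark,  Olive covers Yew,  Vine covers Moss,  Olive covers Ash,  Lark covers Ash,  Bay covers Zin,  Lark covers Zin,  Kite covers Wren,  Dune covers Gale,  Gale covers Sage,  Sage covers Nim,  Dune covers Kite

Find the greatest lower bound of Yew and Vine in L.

Common lower bounds of {Yew, Vine}: Nim.
The greatest among these is Nim.

Nim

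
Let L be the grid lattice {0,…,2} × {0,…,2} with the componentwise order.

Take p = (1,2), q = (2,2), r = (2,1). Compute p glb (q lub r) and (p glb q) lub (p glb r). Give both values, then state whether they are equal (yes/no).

(1,2); (1,2); yes

q lub r = (2,2), so p glb (q lub r) = (1,2) glb (2,2) = (1,2).
p glb q = (1,2) and p glb r = (1,1), so (p glb q) lub (p glb r) = (1,2) lub (1,1) = (1,2).
Equal: yes.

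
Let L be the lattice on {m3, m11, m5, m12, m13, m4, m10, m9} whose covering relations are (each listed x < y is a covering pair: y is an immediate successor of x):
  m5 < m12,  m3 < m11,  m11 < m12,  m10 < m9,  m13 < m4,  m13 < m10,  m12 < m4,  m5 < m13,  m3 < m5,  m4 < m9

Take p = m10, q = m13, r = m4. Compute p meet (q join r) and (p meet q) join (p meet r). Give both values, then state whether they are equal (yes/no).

m13; m13; yes

q join r = m4, so p meet (q join r) = m10 meet m4 = m13.
p meet q = m13 and p meet r = m13, so (p meet q) join (p meet r) = m13 join m13 = m13.
Equal: yes.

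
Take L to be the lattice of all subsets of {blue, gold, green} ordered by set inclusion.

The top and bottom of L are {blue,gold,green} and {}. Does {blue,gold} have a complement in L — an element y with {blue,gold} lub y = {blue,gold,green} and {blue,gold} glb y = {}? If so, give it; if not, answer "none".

{green}

Need y with {blue,gold} ∨ y = {blue,gold,green} and {blue,gold} ∧ y = {}.
Checking each element gives: {green}.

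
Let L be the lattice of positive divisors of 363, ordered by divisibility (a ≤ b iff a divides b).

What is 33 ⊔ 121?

In the divisibility order, the join is the least common multiple: lcm(33, 121) = 363.

363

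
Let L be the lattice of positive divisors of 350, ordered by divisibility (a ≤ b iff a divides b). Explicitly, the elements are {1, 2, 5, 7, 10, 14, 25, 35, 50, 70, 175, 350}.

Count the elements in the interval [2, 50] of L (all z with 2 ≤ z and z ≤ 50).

3

The interval [2, 50] = {10, 2, 50}, which has 3 elements.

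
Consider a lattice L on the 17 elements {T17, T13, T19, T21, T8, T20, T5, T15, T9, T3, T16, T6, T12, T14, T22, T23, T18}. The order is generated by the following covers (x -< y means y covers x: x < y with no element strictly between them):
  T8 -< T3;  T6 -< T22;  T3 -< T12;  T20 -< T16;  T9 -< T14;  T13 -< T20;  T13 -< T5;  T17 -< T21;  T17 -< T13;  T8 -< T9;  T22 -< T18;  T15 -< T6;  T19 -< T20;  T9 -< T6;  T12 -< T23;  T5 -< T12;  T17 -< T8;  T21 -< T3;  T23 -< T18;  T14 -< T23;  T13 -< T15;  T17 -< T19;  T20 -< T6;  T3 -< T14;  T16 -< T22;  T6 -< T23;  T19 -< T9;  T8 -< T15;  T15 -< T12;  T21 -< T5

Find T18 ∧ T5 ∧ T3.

T21

Common lower bounds of {T18, T5, T3}: T17, T21.
The greatest among these is T21.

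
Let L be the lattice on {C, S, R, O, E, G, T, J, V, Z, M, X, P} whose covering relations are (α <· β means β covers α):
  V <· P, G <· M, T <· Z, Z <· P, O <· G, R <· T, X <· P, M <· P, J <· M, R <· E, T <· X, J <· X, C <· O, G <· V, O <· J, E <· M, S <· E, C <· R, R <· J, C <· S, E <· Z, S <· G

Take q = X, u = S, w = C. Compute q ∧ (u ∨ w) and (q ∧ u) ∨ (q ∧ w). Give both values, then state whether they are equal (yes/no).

u ∨ w = S, so q ∧ (u ∨ w) = X ∧ S = C.
q ∧ u = C and q ∧ w = C, so (q ∧ u) ∨ (q ∧ w) = C ∨ C = C.
Equal: yes.

C; C; yes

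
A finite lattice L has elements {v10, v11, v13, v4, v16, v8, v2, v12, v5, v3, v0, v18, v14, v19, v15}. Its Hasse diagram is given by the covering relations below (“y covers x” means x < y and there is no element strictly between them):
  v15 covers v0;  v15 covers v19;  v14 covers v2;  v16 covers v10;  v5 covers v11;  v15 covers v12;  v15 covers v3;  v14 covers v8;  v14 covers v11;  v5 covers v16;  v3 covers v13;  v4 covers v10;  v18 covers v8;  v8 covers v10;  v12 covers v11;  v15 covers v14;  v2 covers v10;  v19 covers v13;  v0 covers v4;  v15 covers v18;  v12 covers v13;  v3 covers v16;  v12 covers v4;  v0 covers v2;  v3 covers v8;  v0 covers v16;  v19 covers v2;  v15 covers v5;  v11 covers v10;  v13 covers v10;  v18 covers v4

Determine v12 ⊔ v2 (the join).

v15

Common upper bounds of {v12, v2}: v15.
The least among these is v15.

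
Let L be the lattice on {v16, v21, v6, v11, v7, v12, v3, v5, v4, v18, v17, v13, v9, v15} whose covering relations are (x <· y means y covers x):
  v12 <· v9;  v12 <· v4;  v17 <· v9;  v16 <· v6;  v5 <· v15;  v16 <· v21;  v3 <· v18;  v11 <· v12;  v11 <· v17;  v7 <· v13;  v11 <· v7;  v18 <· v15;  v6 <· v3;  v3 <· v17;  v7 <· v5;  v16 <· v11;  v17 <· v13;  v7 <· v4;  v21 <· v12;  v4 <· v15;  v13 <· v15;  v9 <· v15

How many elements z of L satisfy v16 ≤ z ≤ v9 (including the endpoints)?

8

The interval [v16, v9] = {v11, v12, v16, v17, v21, v3, v6, v9}, which has 8 elements.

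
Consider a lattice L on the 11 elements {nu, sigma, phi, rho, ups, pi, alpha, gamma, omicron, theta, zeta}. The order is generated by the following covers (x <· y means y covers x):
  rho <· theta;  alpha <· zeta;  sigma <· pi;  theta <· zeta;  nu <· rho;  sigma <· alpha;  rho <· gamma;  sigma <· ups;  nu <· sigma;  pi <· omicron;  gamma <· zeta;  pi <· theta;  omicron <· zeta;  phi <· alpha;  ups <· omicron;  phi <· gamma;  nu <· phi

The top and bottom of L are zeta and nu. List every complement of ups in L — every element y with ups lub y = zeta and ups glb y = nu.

Need y with ups ∨ y = zeta and ups ∧ y = nu.
Checking each element gives: gamma, phi, rho.

gamma, phi, rho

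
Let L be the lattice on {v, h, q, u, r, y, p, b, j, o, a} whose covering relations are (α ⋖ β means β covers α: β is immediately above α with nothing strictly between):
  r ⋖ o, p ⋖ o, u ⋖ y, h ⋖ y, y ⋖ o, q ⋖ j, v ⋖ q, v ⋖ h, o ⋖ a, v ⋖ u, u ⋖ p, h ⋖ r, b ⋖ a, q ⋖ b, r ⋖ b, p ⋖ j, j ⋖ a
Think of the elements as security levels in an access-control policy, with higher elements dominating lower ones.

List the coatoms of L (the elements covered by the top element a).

The coatoms are exactly the elements covered by a: b, j, o.

b, j, o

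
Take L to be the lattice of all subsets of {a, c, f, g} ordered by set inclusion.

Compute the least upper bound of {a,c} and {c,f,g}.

{a,c,f,g}

Under ⊆, join is union: {a,c} ∪ {c,f,g} = {a,c,f,g}.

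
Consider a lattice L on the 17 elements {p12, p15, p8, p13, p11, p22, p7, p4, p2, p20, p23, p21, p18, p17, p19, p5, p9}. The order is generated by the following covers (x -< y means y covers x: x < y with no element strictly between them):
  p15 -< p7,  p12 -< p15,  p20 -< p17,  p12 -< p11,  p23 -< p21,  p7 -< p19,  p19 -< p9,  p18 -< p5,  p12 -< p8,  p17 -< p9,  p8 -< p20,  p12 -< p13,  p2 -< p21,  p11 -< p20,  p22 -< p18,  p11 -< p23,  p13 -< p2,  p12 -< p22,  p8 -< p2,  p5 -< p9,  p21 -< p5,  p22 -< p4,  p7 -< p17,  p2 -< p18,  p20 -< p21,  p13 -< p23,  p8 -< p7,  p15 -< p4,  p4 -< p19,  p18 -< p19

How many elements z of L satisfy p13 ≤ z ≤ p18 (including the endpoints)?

The interval [p13, p18] = {p13, p18, p2}, which has 3 elements.

3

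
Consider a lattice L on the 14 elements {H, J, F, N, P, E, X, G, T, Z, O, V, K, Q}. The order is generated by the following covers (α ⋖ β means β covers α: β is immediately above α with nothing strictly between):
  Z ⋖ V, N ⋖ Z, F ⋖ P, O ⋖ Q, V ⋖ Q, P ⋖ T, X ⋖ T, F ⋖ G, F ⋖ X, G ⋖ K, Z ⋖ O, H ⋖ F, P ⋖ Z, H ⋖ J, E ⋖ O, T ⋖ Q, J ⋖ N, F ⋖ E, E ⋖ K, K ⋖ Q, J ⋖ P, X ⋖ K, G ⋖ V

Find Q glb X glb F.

Common lower bounds of {Q, X, F}: F, H.
The greatest among these is F.

F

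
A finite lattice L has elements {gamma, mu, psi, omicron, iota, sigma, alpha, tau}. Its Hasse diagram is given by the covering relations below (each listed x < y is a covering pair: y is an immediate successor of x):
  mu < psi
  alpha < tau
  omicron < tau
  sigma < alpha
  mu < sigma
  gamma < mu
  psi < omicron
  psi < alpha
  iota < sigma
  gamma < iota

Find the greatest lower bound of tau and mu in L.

Common lower bounds of {tau, mu}: gamma, mu.
The greatest among these is mu.

mu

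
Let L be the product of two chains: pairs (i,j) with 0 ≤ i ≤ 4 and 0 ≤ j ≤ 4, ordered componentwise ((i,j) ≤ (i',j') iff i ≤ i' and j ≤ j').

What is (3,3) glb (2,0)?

Common lower bounds of {(3,3), (2,0)}: (0,0), (1,0), (2,0).
The greatest among these is (2,0).

(2,0)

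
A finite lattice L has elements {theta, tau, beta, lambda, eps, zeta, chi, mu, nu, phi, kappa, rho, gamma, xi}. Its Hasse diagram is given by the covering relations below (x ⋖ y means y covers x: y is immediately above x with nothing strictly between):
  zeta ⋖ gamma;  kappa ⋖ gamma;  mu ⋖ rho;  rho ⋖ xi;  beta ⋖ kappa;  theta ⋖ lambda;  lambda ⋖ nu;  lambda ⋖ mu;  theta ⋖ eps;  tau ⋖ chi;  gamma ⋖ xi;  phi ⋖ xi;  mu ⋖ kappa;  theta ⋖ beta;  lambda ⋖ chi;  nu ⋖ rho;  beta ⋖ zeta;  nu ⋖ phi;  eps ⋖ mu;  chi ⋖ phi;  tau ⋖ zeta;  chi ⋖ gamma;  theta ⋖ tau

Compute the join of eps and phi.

xi

Common upper bounds of {eps, phi}: xi.
The least among these is xi.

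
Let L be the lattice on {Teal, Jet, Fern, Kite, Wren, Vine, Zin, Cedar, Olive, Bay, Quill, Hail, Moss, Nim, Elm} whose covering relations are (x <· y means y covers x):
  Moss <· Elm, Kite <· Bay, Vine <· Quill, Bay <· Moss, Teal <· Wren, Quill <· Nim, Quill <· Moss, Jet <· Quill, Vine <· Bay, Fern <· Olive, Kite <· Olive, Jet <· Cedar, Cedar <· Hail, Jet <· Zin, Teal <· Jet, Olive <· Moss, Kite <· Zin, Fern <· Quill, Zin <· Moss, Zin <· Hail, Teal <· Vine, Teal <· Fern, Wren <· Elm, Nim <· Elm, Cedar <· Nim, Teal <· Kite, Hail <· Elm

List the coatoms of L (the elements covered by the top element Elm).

Hail, Moss, Nim, Wren

The coatoms are exactly the elements covered by Elm: Hail, Moss, Nim, Wren.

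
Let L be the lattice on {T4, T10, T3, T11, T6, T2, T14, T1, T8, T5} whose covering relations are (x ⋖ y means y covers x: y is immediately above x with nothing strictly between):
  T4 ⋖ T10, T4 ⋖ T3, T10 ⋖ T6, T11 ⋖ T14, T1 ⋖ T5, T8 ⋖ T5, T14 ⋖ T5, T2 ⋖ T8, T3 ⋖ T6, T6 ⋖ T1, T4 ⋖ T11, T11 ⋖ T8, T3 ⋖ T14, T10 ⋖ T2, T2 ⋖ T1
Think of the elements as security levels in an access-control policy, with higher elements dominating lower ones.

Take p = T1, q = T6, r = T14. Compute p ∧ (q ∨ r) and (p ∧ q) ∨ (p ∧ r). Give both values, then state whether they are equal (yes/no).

T1; T6; no

q ∨ r = T5, so p ∧ (q ∨ r) = T1 ∧ T5 = T1.
p ∧ q = T6 and p ∧ r = T3, so (p ∧ q) ∨ (p ∧ r) = T6 ∨ T3 = T6.
Equal: no.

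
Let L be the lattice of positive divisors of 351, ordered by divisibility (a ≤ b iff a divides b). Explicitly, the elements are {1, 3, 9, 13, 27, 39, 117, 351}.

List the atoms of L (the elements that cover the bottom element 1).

The atoms are exactly the elements that cover 1: 13, 3.

13, 3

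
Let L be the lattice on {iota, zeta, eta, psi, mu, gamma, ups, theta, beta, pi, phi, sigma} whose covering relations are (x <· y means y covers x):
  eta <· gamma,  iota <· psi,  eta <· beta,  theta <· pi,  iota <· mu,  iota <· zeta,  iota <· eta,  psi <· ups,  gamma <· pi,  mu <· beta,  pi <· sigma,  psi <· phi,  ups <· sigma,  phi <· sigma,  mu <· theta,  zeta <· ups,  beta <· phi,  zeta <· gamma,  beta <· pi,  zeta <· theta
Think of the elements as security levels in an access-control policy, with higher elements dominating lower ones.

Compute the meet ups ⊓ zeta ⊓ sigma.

zeta

Common lower bounds of {ups, zeta, sigma}: iota, zeta.
The greatest among these is zeta.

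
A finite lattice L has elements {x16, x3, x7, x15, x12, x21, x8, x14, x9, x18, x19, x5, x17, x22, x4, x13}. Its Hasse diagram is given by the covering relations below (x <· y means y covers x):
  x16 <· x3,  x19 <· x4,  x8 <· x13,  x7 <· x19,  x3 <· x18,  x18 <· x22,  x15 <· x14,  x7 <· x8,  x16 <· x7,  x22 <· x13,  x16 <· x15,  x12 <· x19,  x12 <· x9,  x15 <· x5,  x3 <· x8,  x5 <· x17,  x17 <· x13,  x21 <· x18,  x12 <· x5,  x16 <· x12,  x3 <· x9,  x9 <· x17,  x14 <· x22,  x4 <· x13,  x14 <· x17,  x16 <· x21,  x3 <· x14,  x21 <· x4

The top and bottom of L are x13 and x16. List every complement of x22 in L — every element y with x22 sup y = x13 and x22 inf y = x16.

Need y with x22 ∨ y = x13 and x22 ∧ y = x16.
Checking each element gives: x12, x19, x7.

x12, x19, x7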